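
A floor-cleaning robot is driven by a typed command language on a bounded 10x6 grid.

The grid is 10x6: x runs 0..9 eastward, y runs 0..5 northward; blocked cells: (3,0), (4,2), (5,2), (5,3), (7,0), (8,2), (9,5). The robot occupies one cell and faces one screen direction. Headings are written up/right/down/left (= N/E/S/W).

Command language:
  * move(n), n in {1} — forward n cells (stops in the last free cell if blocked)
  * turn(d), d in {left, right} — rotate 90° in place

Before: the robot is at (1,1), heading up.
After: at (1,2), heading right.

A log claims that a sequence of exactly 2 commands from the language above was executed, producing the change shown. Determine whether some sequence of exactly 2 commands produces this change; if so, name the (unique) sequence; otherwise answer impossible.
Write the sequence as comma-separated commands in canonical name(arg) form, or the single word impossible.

move(1), turn(right)

key: order matters: swapping move(1) and turn(right) lands elsewhere
begin: at (1,1), heading up
1. move(1) → at (1,2), heading up
2. turn(right) → at (1,2), heading right
all 9 alternatives checked — unique.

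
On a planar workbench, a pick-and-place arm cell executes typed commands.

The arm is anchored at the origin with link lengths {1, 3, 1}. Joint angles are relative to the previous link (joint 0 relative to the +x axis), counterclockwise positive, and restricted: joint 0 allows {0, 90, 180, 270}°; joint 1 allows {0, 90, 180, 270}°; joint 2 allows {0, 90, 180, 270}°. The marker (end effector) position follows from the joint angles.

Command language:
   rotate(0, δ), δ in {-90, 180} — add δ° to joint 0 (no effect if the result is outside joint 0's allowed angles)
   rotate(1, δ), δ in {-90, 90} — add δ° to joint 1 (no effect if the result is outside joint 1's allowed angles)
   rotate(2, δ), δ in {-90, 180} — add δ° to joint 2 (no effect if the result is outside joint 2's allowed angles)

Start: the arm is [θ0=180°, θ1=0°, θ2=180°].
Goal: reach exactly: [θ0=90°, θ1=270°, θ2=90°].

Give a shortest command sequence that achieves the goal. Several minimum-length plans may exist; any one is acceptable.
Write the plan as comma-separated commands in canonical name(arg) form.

rotate(1, -90), rotate(0, -90), rotate(2, -90)

initial: [θ0=180°, θ1=0°, θ2=180°]
1. rotate(1, -90) → [θ0=180°, θ1=270°, θ2=180°]
2. rotate(0, -90) → [θ0=90°, θ1=270°, θ2=180°]
3. rotate(2, -90) → [θ0=90°, θ1=270°, θ2=90°]
shorter routes all fall short; 3 is best.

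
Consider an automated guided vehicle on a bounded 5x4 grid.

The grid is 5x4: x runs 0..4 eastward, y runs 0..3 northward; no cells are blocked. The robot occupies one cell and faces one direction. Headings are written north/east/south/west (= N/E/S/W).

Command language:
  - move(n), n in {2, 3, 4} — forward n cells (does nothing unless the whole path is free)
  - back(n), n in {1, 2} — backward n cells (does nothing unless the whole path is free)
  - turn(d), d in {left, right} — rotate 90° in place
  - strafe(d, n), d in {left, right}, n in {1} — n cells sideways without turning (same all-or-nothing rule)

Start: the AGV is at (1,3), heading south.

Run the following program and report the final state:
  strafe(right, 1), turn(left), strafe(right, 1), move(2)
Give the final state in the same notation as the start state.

begin: at (1,3), heading south
t=1 strafe(right, 1) ⇒ at (0,3), heading south
t=2 turn(left) ⇒ at (0,3), heading east
t=3 strafe(right, 1) ⇒ at (0,2), heading east
t=4 move(2) ⇒ at (2,2), heading east

at (2,2), heading east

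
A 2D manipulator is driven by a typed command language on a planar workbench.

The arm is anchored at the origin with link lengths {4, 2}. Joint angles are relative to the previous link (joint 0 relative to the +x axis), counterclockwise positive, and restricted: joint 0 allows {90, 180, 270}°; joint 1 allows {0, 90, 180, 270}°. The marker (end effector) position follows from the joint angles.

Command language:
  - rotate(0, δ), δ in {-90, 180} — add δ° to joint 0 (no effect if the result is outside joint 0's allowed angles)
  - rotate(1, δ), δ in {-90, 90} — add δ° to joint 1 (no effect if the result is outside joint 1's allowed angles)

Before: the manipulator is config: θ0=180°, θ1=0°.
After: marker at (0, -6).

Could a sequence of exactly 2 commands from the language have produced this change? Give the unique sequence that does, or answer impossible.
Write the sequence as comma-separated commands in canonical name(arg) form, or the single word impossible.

rotate(0, -90), rotate(0, 180)

key: order matters: swapping rotate(0, -90) and rotate(0, 180) lands elsewhere
t0: config: θ0=180°, θ1=0°
step 1 (rotate(0, -90)): config: θ0=90°, θ1=0°
step 2 (rotate(0, 180)): config: θ0=270°, θ1=0°
no rival 2-sequence matches.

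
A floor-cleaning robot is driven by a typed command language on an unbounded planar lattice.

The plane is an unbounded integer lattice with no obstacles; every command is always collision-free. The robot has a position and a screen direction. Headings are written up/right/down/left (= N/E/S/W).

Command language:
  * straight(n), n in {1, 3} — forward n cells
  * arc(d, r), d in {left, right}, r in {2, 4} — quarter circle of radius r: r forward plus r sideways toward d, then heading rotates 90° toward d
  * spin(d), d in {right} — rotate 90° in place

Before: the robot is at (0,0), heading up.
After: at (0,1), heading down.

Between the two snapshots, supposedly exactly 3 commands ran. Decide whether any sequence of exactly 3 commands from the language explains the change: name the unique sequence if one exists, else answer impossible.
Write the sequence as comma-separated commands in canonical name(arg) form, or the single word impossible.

key: running spin(right) before straight(1) would end elsewhere — order is forced
t0: at (0,0), heading up
step 1 (straight(1)): at (0,1), heading up
step 2 (spin(right)): at (0,1), heading right
step 3 (spin(right)): at (0,1), heading down
uniquely the one of 343 3-step routes that fits.

straight(1), spin(right), spin(right)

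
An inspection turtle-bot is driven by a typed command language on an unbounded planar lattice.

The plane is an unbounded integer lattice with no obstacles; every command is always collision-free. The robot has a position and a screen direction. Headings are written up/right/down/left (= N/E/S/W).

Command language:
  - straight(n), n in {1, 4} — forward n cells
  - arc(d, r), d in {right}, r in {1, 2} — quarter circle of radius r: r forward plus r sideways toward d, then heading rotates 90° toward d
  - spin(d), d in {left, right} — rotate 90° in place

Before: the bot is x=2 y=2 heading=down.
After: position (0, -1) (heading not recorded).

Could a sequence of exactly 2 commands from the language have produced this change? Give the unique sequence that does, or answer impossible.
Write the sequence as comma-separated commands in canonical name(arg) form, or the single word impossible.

straight(1), arc(right, 2)

key: order matters: swapping straight(1) and arc(right, 2) lands elsewhere
from: x=2 y=2 heading=down
t=1 straight(1) ⇒ x=2 y=1 heading=down
t=2 arc(right, 2) ⇒ x=0 y=-1 heading=left
no other 2-command option fits: unique.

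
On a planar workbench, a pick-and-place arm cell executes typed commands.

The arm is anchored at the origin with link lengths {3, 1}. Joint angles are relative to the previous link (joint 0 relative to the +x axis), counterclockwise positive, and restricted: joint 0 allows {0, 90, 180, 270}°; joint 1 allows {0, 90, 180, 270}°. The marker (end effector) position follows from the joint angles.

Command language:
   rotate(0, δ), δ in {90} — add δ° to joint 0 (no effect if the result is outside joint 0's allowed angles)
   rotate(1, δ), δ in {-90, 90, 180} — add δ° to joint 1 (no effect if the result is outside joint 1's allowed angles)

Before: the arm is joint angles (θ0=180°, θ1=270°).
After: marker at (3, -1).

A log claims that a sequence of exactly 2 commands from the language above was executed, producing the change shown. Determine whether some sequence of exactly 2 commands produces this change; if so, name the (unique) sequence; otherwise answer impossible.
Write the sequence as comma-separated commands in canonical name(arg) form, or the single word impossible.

initial: joint angles (θ0=180°, θ1=270°)
step 1 (rotate(0, 90)): joint angles (θ0=270°, θ1=270°)
step 2 (rotate(0, 90)): joint angles (θ0=0°, θ1=270°)
no rival 2-sequence matches.

rotate(0, 90), rotate(0, 90)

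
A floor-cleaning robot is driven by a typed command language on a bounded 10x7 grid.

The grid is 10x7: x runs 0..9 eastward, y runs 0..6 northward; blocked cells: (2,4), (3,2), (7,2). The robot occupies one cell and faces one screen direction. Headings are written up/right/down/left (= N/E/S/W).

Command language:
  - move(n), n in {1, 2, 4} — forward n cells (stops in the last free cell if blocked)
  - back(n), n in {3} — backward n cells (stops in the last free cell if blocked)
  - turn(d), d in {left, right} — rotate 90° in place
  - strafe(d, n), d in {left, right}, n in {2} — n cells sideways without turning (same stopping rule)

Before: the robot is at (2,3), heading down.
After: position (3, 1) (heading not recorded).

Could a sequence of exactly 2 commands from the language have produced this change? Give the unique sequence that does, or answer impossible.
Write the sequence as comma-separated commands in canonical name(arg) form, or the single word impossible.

impossible

every 2-command combo misses the target.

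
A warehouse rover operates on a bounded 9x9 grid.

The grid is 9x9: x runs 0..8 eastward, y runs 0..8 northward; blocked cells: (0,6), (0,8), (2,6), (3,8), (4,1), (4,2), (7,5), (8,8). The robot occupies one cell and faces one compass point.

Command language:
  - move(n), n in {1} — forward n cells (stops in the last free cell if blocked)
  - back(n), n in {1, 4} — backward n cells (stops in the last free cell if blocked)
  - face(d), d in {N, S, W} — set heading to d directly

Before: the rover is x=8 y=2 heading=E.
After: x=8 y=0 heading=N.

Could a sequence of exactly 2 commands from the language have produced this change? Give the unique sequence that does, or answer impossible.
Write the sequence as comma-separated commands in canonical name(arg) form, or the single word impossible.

key: cell and facing (now N) both changed — the 2 commands mix motion and turning
start: x=8 y=2 heading=E
[1] after face(N): x=8 y=2 heading=N
[2] after back(4): x=8 y=0 heading=N
no other 2-command option fits: unique.

face(N), back(4)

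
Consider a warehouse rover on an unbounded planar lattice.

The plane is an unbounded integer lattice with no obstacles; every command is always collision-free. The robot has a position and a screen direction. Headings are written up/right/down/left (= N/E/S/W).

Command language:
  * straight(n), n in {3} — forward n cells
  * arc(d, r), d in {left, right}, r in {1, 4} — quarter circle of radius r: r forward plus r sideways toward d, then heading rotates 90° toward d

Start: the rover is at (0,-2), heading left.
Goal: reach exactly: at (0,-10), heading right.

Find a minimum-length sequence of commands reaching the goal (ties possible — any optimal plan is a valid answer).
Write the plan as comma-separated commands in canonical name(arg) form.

arc(left, 4), arc(left, 4)

from: at (0,-2), heading left
step 1 (arc(left, 4)): at (-4,-6), heading down
step 2 (arc(left, 4)): at (0,-10), heading right
shorter routes all fall short; 2 is best.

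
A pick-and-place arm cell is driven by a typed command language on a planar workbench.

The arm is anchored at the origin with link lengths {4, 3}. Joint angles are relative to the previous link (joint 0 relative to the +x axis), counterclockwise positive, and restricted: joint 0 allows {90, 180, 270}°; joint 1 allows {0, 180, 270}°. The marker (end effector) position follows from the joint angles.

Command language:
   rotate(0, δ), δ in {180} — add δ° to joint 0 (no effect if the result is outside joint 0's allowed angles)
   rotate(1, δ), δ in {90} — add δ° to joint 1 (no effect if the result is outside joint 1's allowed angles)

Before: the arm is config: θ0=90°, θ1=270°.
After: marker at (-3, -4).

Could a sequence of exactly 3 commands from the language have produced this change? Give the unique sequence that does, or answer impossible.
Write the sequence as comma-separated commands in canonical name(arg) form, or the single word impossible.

rotate(0, 180), rotate(0, 180), rotate(0, 180)

t0: config: θ0=90°, θ1=270°
t=1 rotate(0, 180) ⇒ config: θ0=270°, θ1=270°
t=2 rotate(0, 180) ⇒ config: θ0=90°, θ1=270°
t=3 rotate(0, 180) ⇒ config: θ0=270°, θ1=270°
no other 3-command option fits: unique.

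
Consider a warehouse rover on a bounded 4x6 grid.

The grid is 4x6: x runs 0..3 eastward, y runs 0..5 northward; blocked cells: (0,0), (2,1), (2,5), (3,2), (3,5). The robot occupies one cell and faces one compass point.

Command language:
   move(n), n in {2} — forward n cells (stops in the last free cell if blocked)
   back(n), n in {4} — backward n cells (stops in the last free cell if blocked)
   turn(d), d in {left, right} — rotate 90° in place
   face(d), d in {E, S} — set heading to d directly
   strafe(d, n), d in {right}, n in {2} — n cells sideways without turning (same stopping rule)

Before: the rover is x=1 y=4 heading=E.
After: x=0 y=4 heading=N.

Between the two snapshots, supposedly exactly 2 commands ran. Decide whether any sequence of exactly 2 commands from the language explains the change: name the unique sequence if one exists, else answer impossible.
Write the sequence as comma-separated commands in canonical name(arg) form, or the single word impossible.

key: order matters: swapping back(4) and turn(left) lands elsewhere
from: x=1 y=4 heading=E
t=1 back(4) ⇒ x=0 y=4 heading=E
t=2 turn(left) ⇒ x=0 y=4 heading=N
no rival 2-sequence matches.

back(4), turn(left)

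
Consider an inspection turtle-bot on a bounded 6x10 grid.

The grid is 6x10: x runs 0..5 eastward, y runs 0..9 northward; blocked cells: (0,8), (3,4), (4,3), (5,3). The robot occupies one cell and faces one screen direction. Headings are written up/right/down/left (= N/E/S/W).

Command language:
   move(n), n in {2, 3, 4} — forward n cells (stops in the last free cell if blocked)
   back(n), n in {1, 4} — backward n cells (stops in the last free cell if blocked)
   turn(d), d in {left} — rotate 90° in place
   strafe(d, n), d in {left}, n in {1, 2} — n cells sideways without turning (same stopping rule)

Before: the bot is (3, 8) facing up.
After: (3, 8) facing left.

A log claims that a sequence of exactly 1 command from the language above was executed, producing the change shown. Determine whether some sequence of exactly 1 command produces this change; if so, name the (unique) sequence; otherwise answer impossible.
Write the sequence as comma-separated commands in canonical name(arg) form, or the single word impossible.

key: (3,8) unchanged — the single command moves nothing
from: (3, 8) facing up
step 1 (turn(left)): (3, 8) facing left
uniquely the one of 8 1-step routes that fits.

turn(left)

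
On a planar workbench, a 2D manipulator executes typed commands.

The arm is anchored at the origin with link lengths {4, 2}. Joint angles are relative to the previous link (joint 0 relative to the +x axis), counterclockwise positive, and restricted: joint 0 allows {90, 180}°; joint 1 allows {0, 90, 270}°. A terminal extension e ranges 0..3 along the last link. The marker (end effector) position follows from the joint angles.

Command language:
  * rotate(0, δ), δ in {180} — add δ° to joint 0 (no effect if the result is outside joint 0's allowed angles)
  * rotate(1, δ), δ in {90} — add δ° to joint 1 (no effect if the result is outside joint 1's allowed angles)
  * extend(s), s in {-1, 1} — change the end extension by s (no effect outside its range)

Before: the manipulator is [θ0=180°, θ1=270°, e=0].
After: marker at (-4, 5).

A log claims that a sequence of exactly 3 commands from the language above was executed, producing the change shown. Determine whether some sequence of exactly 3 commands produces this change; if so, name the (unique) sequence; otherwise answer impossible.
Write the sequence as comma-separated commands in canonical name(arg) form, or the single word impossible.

extend(1), extend(1), extend(1)

t0: [θ0=180°, θ1=270°, e=0]
[1] after extend(1): [θ0=180°, θ1=270°, e=1]
[2] after extend(1): [θ0=180°, θ1=270°, e=2]
[3] after extend(1): [θ0=180°, θ1=270°, e=3]
no other 3-command option fits: unique.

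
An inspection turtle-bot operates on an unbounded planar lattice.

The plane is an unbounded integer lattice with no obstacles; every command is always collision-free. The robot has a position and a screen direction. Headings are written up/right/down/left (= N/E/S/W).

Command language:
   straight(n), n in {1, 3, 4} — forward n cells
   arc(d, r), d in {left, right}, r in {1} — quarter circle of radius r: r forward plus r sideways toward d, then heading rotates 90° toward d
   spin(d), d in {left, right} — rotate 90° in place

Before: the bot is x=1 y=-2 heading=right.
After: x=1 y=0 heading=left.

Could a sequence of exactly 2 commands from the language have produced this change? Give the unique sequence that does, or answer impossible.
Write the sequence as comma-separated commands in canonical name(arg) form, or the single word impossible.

arc(left, 1), arc(left, 1)

key: cell and facing (now W) both changed — the 2 commands mix motion and turning
begin: x=1 y=-2 heading=right
t=1 arc(left, 1) ⇒ x=2 y=-1 heading=up
t=2 arc(left, 1) ⇒ x=1 y=0 heading=left
no rival 2-sequence matches.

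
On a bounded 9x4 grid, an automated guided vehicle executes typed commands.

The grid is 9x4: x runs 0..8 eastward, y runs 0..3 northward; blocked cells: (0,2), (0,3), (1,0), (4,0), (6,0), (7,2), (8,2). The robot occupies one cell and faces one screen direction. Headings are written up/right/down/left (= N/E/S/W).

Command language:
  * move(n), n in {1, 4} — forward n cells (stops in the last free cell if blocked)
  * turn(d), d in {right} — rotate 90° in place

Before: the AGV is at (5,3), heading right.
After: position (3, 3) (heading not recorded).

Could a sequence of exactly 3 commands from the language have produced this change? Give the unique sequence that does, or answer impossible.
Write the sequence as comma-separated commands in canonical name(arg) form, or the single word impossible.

impossible

all 27 sequences checked — none match.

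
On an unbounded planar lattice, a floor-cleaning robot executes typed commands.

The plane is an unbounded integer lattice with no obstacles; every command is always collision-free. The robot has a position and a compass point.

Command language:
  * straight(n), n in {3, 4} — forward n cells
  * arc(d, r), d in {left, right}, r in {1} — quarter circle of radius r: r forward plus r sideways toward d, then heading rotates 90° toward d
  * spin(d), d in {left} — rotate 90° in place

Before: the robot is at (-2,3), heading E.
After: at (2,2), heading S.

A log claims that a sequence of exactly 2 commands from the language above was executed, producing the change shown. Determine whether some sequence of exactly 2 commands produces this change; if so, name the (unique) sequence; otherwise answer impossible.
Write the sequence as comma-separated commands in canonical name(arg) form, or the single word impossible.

key: cell and facing (now S) both changed — the 2 commands mix motion and turning
initial: at (-2,3), heading E
1. straight(3) → at (1,3), heading E
2. arc(right, 1) → at (2,2), heading S
all 25 alternatives checked — unique.

straight(3), arc(right, 1)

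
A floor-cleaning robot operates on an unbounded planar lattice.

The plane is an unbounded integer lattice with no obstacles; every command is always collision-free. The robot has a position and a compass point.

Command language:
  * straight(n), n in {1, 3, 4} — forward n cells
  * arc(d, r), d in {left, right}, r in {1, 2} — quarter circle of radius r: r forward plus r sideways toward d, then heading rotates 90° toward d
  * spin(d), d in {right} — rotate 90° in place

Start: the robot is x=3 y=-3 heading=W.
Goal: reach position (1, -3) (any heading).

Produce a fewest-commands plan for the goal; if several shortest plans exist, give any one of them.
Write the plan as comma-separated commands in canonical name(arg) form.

t0: x=3 y=-3 heading=W
[1] after straight(1): x=2 y=-3 heading=W
[2] after straight(1): x=1 y=-3 heading=W
shorter routes all fall short; 2 is best.

straight(1), straight(1)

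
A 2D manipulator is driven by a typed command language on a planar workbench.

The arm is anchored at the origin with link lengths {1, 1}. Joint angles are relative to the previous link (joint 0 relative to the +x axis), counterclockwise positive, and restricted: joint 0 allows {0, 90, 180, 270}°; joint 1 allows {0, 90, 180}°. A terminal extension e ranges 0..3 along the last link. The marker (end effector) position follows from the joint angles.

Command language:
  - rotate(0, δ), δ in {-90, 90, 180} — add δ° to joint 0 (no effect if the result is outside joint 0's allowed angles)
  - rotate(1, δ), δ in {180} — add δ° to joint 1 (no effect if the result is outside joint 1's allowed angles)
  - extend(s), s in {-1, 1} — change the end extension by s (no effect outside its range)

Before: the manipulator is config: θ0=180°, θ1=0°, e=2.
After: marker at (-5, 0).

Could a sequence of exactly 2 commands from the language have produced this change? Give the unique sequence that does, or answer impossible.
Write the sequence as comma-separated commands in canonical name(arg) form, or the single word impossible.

begin: config: θ0=180°, θ1=0°, e=2
1. extend(1) → config: θ0=180°, θ1=0°, e=3
2. extend(1) → config: θ0=180°, θ1=0°, e=3
no other 2-command option fits: unique.

extend(1), extend(1)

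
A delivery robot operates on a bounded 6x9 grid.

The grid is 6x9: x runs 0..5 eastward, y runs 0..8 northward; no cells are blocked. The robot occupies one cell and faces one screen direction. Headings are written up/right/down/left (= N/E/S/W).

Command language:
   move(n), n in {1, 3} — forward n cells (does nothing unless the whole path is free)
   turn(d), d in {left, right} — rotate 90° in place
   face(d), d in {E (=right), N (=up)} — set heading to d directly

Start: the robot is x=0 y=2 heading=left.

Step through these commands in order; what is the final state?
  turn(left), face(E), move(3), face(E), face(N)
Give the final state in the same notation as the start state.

begin: x=0 y=2 heading=left
[1] after turn(left): x=0 y=2 heading=down
[2] after face(E): x=0 y=2 heading=right
[3] after move(3): x=3 y=2 heading=right
[4] after face(E): x=3 y=2 heading=right
[5] after face(N): x=3 y=2 heading=up

x=3 y=2 heading=up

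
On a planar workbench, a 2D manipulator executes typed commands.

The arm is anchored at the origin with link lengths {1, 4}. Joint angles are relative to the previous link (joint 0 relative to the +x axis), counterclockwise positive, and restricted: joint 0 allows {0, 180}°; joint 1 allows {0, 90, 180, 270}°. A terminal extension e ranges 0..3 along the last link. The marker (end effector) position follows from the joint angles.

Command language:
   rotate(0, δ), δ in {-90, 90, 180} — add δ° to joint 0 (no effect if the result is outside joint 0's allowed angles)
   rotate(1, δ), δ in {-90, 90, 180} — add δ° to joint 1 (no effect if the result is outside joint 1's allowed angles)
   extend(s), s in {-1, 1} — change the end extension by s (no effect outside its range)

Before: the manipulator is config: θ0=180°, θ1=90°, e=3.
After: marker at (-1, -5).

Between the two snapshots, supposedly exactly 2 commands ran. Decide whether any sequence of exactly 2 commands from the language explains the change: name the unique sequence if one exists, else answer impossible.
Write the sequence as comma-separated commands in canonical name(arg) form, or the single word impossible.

begin: config: θ0=180°, θ1=90°, e=3
t=1 extend(-1) ⇒ config: θ0=180°, θ1=90°, e=2
t=2 extend(-1) ⇒ config: θ0=180°, θ1=90°, e=1
no rival 2-sequence matches.

extend(-1), extend(-1)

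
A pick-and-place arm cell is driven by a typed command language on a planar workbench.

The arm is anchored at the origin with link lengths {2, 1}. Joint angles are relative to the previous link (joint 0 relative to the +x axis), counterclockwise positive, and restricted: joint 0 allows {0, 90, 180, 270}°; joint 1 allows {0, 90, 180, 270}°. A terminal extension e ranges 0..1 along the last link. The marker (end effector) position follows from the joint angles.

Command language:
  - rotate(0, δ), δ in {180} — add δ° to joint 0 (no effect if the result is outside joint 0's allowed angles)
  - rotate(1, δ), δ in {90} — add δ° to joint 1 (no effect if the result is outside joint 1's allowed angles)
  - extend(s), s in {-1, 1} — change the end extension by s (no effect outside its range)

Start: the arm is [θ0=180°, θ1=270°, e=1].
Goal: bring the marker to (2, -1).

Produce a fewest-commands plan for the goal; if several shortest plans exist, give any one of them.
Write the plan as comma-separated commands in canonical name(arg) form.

start: [θ0=180°, θ1=270°, e=1]
step 1 (rotate(0, 180)): [θ0=0°, θ1=270°, e=1]
step 2 (extend(-1)): [θ0=0°, θ1=270°, e=0]
no 1-step plan works, so 2 is optimal.

rotate(0, 180), extend(-1)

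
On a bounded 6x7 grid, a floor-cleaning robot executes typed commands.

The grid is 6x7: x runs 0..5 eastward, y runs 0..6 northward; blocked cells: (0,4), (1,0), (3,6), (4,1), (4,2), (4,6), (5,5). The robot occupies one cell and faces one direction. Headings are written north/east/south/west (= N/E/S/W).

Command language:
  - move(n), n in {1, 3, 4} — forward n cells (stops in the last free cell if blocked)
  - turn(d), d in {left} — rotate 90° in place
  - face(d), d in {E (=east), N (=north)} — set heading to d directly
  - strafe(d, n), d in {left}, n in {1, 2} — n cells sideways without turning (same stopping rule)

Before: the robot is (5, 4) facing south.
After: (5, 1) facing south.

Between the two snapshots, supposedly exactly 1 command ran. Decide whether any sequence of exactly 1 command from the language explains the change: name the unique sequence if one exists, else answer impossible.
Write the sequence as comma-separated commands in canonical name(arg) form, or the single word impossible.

move(3)

key: still facing S — the one step turns nothing
initial: (5, 4) facing south
1. move(3) → (5, 1) facing south
no rival 1-sequence matches.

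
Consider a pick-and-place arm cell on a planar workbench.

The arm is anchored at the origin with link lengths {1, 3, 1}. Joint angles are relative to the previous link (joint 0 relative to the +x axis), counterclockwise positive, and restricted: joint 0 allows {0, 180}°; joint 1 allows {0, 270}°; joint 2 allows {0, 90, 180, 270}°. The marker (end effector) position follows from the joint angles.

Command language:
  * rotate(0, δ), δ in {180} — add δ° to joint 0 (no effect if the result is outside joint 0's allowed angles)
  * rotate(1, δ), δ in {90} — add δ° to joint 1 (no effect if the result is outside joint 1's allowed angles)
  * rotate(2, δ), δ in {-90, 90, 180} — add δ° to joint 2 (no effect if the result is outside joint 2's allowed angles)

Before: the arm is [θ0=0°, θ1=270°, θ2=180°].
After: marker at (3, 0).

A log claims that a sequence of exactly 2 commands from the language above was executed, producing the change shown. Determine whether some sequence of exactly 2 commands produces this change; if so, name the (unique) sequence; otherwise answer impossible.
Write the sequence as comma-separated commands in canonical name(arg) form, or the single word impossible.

begin: [θ0=0°, θ1=270°, θ2=180°]
t=1 rotate(1, 90) ⇒ [θ0=0°, θ1=0°, θ2=180°]
t=2 rotate(1, 90) ⇒ [θ0=0°, θ1=0°, θ2=180°]
all 25 alternatives checked — unique.

rotate(1, 90), rotate(1, 90)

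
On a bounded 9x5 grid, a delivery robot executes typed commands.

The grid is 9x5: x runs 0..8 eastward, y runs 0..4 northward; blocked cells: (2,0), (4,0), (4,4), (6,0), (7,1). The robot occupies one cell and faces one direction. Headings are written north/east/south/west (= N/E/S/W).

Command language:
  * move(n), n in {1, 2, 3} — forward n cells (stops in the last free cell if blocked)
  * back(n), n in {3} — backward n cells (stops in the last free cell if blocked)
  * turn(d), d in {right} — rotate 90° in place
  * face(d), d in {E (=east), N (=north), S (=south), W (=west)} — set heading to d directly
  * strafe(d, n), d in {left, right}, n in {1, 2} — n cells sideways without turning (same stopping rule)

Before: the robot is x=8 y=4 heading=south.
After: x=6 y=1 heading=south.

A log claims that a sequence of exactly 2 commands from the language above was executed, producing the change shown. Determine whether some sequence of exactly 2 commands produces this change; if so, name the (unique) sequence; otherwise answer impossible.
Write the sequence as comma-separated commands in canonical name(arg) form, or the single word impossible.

strafe(right, 2), move(3)

key: heading stays S — no command in the sequence turns
begin: x=8 y=4 heading=south
step 1 (strafe(right, 2)): x=6 y=4 heading=south
step 2 (move(3)): x=6 y=1 heading=south
all 169 alternatives checked — unique.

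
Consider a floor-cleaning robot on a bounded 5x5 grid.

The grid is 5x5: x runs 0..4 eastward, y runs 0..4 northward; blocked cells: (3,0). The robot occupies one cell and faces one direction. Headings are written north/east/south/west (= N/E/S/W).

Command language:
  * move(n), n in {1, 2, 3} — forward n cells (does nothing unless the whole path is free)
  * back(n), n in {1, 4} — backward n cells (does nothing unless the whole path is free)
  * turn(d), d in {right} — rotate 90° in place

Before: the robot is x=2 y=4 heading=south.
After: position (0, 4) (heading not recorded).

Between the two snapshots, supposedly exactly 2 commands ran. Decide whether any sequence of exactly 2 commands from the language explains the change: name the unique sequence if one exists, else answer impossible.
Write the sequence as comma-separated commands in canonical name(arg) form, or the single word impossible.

key: order matters: swapping turn(right) and move(2) lands elsewhere
from: x=2 y=4 heading=south
1. turn(right) → x=2 y=4 heading=west
2. move(2) → x=0 y=4 heading=west
no rival 2-sequence matches.

turn(right), move(2)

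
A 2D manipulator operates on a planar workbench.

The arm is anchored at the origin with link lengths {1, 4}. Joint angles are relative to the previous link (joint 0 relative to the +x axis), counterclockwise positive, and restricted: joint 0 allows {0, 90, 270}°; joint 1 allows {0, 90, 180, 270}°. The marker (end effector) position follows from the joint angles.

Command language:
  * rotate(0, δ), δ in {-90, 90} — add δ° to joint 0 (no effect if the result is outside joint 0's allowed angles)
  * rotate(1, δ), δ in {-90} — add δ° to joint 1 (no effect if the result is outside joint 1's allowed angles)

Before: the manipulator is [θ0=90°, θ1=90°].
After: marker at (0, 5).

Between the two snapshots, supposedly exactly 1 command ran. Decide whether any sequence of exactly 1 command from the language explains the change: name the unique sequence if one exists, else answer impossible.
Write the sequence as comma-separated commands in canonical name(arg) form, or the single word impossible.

rotate(1, -90)

begin: [θ0=90°, θ1=90°]
1. rotate(1, -90) → [θ0=90°, θ1=0°]
all 3 alternatives checked — unique.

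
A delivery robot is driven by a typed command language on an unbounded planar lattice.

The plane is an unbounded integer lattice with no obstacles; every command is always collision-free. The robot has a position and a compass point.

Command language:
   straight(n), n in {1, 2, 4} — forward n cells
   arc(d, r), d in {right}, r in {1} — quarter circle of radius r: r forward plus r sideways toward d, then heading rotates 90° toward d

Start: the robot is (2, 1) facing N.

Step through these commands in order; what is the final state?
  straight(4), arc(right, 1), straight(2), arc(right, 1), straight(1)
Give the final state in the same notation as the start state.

(6, 4) facing S

begin: (2, 1) facing N
t=1 straight(4) ⇒ (2, 5) facing N
t=2 arc(right, 1) ⇒ (3, 6) facing E
t=3 straight(2) ⇒ (5, 6) facing E
t=4 arc(right, 1) ⇒ (6, 5) facing S
t=5 straight(1) ⇒ (6, 4) facing S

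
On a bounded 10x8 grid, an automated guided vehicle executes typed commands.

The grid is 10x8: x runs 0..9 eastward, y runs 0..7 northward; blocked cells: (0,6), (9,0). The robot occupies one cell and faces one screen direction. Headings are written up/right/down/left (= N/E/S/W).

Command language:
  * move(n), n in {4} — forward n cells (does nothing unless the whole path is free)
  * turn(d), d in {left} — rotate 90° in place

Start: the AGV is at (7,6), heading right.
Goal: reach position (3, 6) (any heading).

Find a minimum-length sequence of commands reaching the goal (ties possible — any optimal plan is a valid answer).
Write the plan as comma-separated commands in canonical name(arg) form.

turn(left), turn(left), move(4)

start: at (7,6), heading right
[1] after turn(left): at (7,6), heading up
[2] after turn(left): at (7,6), heading left
[3] after move(4): at (3,6), heading left
no 2-step plan works, so 3 is optimal.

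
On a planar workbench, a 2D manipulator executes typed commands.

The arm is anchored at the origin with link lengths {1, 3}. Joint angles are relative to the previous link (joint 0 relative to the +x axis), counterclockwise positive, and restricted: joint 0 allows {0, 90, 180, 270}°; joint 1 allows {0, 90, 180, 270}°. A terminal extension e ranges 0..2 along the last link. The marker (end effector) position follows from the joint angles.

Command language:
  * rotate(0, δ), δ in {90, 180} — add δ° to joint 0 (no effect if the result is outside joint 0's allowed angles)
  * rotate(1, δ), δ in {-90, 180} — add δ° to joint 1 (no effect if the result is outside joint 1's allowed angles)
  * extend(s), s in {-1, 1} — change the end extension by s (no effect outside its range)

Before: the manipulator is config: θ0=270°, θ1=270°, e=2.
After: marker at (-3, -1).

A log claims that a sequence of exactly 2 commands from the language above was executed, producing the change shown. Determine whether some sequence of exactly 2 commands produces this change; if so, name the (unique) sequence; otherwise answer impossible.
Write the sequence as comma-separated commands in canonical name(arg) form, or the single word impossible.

t0: config: θ0=270°, θ1=270°, e=2
step 1 (extend(-1)): config: θ0=270°, θ1=270°, e=1
step 2 (extend(-1)): config: θ0=270°, θ1=270°, e=0
no rival 2-sequence matches.

extend(-1), extend(-1)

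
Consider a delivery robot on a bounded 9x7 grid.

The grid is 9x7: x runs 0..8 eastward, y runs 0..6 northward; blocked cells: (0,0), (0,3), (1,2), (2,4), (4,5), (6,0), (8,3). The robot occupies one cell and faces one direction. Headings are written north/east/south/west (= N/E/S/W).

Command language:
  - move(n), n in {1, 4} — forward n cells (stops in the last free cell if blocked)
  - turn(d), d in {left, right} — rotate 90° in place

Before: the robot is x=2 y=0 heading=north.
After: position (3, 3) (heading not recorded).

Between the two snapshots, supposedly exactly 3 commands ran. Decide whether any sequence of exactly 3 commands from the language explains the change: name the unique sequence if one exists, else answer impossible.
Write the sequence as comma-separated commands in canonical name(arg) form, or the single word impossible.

key: move(4) is stopped early by the blocked cell at (2,4)
from: x=2 y=0 heading=north
1. move(4) → x=2 y=3 heading=north
2. turn(right) → x=2 y=3 heading=east
3. move(1) → x=3 y=3 heading=east
all 64 alternatives checked — unique.

move(4), turn(right), move(1)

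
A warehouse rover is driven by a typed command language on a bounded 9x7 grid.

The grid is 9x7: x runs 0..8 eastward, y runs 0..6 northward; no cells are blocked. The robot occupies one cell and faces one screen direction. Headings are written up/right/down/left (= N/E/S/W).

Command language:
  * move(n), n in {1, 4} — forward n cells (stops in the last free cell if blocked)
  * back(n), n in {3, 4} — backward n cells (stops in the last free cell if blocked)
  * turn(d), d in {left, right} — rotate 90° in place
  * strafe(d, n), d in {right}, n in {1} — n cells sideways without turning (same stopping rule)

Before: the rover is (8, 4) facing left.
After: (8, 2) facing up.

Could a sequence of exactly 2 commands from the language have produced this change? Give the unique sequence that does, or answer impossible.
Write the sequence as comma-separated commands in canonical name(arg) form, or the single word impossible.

impossible

checked all 2-command options: none fits.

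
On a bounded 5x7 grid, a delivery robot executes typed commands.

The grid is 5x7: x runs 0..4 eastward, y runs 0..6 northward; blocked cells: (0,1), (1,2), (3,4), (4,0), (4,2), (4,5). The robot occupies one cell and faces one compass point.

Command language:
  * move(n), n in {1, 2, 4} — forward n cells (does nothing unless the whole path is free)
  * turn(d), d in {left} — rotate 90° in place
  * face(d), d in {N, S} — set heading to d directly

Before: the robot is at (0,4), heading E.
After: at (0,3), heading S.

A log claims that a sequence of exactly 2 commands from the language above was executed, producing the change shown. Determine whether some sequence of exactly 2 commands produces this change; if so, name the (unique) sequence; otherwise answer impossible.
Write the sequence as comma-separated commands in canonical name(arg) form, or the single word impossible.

face(S), move(1)

key: cell and facing (now S) both changed — the 2 commands mix motion and turning
start: at (0,4), heading E
1. face(S) → at (0,4), heading S
2. move(1) → at (0,3), heading S
uniquely the one of 36 2-step routes that fits.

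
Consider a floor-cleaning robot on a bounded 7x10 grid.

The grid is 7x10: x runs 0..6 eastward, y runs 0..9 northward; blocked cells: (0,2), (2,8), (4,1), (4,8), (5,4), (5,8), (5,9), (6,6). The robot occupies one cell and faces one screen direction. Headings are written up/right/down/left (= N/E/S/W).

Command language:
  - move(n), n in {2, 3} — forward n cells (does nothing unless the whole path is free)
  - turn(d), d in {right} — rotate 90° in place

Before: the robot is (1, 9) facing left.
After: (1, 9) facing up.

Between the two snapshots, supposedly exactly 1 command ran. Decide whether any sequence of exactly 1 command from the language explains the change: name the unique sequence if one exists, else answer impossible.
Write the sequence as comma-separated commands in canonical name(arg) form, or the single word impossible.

key: (1,9) unchanged — the single command moves nothing
begin: (1, 9) facing left
step 1 (turn(right)): (1, 9) facing up
no rival 1-sequence matches.

turn(right)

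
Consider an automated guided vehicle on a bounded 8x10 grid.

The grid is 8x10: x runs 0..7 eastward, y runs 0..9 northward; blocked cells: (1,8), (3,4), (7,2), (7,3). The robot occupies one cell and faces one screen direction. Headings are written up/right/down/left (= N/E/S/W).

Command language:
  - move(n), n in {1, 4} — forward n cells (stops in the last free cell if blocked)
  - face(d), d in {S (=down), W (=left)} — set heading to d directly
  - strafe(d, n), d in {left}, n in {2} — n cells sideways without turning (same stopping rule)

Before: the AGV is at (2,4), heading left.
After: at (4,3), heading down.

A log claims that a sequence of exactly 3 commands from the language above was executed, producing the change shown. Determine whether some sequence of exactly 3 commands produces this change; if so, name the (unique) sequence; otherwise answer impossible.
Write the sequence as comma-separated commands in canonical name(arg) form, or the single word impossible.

face(S), move(1), strafe(left, 2)

key: position moved to (4,3) AND the heading swung to S — translation plus rotation needed
initial: at (2,4), heading left
t=1 face(S) ⇒ at (2,4), heading down
t=2 move(1) ⇒ at (2,3), heading down
t=3 strafe(left, 2) ⇒ at (4,3), heading down
all 125 alternatives checked — unique.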